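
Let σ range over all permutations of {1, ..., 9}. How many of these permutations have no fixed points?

133496

The subfactorial !9 = [9!/e] (nearest integer).
9! = 362880, and 362880/e ≈ 133496.09, so !9 = 133496.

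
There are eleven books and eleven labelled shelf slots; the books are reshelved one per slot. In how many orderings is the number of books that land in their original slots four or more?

757934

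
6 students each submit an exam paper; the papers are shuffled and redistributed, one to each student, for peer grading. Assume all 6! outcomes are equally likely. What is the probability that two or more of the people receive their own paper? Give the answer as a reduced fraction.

191/720

Favorable outcomes: Σ_{i≥2} C(6,i)·!(6-i) = 15·9 + 20·2 + 15·1 + 6·0 + 1·1 = 191.
Total outcomes: 6! = 720.
Probability = 191/720 = 191/720.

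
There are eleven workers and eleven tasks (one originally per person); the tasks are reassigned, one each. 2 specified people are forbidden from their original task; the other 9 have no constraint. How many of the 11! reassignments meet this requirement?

33022080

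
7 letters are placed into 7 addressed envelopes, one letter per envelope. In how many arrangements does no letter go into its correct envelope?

1854

The number of derangements of 7 is !7 = Σ_{k=0}^{7} (-1)^k·7!/k!
= 7! - 7!/1! + 7!/2! - 7!/3! + 7!/4! - 7!/5! + 7!/6! - 7!/7!
= 5040 - 5040 + 2520 - 840 + 210 - 42 + 7 - 1
= 1854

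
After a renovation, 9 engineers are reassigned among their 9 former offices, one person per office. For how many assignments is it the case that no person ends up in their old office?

133496

!9 = 9! · Σ_{k=0}^{9} (-1)^k/k!
= 9! - 9!/1! + 9!/2! - 9!/3! + 9!/4! - 9!/5! + 9!/6! - 9!/7! + 9!/8! - 9!/9!
= 362880 - 362880 + 181440 - 60480 + 15120 - 3024 + 504 - 72 + 9 - 1
= 133496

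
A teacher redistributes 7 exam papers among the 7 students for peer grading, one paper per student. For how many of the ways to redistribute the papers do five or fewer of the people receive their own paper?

5039

Sum C(7,i)·!(7-i) for i = 0..5:
  i=0: C(7,0)·!7 = 1·1854 = 1854
  i=1: C(7,1)·!6 = 7·265 = 1855
  i=2: C(7,2)·!5 = 21·44 = 924
  i=3: C(7,3)·!4 = 35·9 = 315
  i=4: C(7,4)·!3 = 35·2 = 70
  i=5: C(7,5)·!2 = 21·1 = 21
Total = 5039.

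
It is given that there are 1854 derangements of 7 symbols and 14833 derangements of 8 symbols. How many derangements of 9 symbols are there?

D_9 = (9-1)·(D_8 + D_7) = 8·(14833 + 1854) = 8·16687 = 133496.

133496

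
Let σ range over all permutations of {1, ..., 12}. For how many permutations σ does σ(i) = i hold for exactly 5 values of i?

Choose which 5 of the 12 are fixed: C(12,5) = 792.
The other 7 form a derangement: !7 = 1854.
Total: 792 × 1854 = 1468368.

1468368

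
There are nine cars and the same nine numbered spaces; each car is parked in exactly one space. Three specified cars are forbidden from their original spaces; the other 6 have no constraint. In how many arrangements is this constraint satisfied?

256320

Inclusion-exclusion on the 3 forbidden self-matches:
Σ_{j=0}^{3} (-1)^j C(3,j)(9-j)!
= C(3,0)·9! - C(3,1)·8! + C(3,2)·7! - C(3,3)·6!
= 362880 - 120960 + 15120 - 720
= 256320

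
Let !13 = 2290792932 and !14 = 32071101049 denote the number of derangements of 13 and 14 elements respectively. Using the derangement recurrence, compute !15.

!15 = (15-1)·(!14 + !13) = 14·(32071101049 + 2290792932) = 14·34361893981 = 481066515734.

481066515734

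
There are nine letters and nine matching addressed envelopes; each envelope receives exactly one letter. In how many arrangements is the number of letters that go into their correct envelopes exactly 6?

168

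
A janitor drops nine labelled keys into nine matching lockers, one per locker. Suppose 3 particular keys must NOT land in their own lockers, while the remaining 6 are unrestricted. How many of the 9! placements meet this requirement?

256320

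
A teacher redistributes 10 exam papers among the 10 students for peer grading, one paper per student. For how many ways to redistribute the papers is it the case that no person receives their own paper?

1334961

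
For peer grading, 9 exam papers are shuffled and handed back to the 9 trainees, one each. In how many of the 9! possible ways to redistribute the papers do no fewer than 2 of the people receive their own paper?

95887

Sum C(9,i)·!(9-i) for i = 2..9:
  i=2: C(9,2)·!7 = 36·1854 = 66744
  i=3: C(9,3)·!6 = 84·265 = 22260
  i=4: C(9,4)·!5 = 126·44 = 5544
  i=5: C(9,5)·!4 = 126·9 = 1134
  i=6: C(9,6)·!3 = 84·2 = 168
  i=7: C(9,7)·!2 = 36·1 = 36
  i=8: C(9,8)·!1 = 9·0 = 0
  i=9: C(9,9)·!0 = 1·1 = 1
Total = 95887.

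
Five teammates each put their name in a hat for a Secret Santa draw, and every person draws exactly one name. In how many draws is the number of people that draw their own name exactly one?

45

Pick the single fixed position: C(5,1) = 5 ways.
The other 4 form a derangement: !4 = 9.
Total: 5 × 9 = 45.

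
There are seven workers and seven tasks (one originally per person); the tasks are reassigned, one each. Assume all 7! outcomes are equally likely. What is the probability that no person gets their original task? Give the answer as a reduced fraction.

103/280

Favorable outcomes: !7 = 1854.
Total outcomes: 7! = 5040.
Probability = 1854/5040 = 103/280.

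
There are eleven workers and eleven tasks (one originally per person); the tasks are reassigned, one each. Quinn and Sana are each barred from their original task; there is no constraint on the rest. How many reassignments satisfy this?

33022080

Inclusion-exclusion on the 2 forbidden self-matches:
Σ_{j=0}^{2} (-1)^j C(2,j)(11-j)!
= C(2,0)·11! - C(2,1)·10! + C(2,2)·9!
= 39916800 - 7257600 + 362880
= 33022080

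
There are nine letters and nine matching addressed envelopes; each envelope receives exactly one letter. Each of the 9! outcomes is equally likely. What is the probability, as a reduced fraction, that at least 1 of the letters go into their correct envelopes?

28673/45360

Favorable outcomes: Σ_{i≥1} C(9,i)·!(9-i) = 9·14833 + 36·1854 + 84·265 + 126·44 + 126·9 + 84·2 + 36·1 + 9·0 + 1·1 = 229384.
Total outcomes: 9! = 362880.
Probability = 229384/362880 = 28673/45360.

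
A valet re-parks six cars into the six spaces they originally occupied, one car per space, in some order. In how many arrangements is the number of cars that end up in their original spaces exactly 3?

40

Pick the 3 fixed positions: C(6,3) = 20 ways.
The other 3 form a derangement: !3 = 2.
Total: 20 × 2 = 40.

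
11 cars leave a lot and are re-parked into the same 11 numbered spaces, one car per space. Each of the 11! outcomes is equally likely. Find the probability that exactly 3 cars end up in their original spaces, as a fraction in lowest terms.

Favorable outcomes: C(11,3)·!8 = 165·14833 = 2447445.
Total outcomes: 11! = 39916800.
Probability = 2447445/39916800 = 2119/34560.

2119/34560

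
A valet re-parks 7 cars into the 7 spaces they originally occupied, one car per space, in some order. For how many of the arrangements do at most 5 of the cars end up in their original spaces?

# with exactly i fixed is C(7,i)·!(7-i); sum over i=0..5:
  i=0: C(7,0)·!7 = 1·1854 = 1854
  i=1: C(7,1)·!6 = 7·265 = 1855
  i=2: C(7,2)·!5 = 21·44 = 924
  i=3: C(7,3)·!4 = 35·9 = 315
  i=4: C(7,4)·!3 = 35·2 = 70
  i=5: C(7,5)·!2 = 21·1 = 21
Total = 5039.

5039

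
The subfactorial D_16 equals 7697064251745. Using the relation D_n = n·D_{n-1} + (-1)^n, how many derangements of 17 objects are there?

D_17 = 17·7697064251745 - 1 = 130850092279664.

130850092279664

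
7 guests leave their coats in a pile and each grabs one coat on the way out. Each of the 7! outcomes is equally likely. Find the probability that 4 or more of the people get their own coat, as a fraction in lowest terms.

Favorable outcomes: Σ_{i≥4} C(7,i)·!(7-i) = 35·2 + 21·1 + 7·0 + 1·1 = 92.
Total outcomes: 7! = 5040.
Probability = 92/5040 = 23/1260.

23/1260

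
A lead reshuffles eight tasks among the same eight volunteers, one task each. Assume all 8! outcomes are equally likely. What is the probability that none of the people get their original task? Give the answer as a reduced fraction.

Favorable outcomes: !8 = 14833.
Total outcomes: 8! = 40320.
Probability = 14833/40320 = 2119/5760.

2119/5760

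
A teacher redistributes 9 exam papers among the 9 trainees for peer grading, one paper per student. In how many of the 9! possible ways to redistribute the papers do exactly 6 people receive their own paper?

Pick the 6 fixed positions: C(9,6) = 84 ways.
The remaining 3 must be deranged: !3 = 2.
Total: 84 × 2 = 168.

168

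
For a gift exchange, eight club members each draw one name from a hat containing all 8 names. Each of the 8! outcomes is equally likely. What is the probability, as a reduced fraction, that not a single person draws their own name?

Favorable outcomes: !8 = 14833.
Total outcomes: 8! = 40320.
Probability = 14833/40320 = 2119/5760.

2119/5760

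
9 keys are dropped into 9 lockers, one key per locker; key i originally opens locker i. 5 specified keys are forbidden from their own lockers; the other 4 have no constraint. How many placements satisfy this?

205056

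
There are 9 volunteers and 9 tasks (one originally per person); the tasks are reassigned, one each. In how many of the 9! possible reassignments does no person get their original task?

The number of derangements of 9 is !9 = Σ_{k=0}^{9} (-1)^k·9!/k!
= 9! - 9!/1! + 9!/2! - 9!/3! + 9!/4! - 9!/5! + 9!/6! - 9!/7! + 9!/8! - 9!/9!
= 362880 - 362880 + 181440 - 60480 + 15120 - 3024 + 504 - 72 + 9 - 1
= 133496

133496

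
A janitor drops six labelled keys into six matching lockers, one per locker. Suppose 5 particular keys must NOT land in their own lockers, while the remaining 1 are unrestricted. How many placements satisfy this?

309

Let A_j be the event that the j-th constrained one is fixed. By inclusion-exclusion over the 5 events:
Σ_{j=0}^{5} (-1)^j C(5,j)(6-j)!
= C(5,0)·6! - C(5,1)·5! + C(5,2)·4! - C(5,3)·3! + C(5,4)·2! - C(5,5)·1!
= 720 - 600 + 240 - 60 + 10 - 1
= 309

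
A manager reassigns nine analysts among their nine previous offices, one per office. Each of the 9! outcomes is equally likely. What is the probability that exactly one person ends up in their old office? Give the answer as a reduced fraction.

Favorable outcomes: C(9,1)·!8 = 9·14833 = 133497.
Total outcomes: 9! = 362880.
Probability = 133497/362880 = 2119/5760.

2119/5760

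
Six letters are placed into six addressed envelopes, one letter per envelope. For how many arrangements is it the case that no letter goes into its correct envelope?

265

The number of derangements of 6 is !6 = Σ_{k=0}^{6} (-1)^k·6!/k!
= 6! - 6!/1! + 6!/2! - 6!/3! + 6!/4! - 6!/5! + 6!/6!
= 720 - 720 + 360 - 120 + 30 - 6 + 1
= 265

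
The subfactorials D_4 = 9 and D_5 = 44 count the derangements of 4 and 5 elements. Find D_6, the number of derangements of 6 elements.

265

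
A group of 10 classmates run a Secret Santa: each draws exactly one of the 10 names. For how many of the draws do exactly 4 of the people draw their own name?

Choose which 4 of the 10 are fixed: C(10,4) = 210.
The other 6 form a derangement: !6 = 265.
Total: 210 × 265 = 55650.

55650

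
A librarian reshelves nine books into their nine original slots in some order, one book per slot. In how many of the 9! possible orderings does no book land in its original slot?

The number of derangements of 9 is !9 = Σ_{k=0}^{9} (-1)^k·9!/k!
= 9! - 9!/1! + 9!/2! - 9!/3! + 9!/4! - 9!/5! + 9!/6! - 9!/7! + 9!/8! - 9!/9!
= 362880 - 362880 + 181440 - 60480 + 15120 - 3024 + 504 - 72 + 9 - 1
= 133496

133496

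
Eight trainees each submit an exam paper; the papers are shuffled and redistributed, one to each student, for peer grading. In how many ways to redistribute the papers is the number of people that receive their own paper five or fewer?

40291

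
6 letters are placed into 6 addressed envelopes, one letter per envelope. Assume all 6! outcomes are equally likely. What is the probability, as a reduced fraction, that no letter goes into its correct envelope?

Favorable outcomes: !6 = 265.
Total outcomes: 6! = 720.
Probability = 265/720 = 53/144.

53/144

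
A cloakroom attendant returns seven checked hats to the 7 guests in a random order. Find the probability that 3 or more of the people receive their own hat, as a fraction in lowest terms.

407/5040

Favorable outcomes: Σ_{i≥3} C(7,i)·!(7-i) = 35·9 + 35·2 + 21·1 + 7·0 + 1·1 = 407.
Total outcomes: 7! = 5040.
Probability = 407/5040 = 407/5040.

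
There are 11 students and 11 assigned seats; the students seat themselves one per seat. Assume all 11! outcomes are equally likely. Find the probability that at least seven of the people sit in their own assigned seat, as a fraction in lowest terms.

Favorable outcomes: Σ_{i≥7} C(11,i)·!(11-i) = 330·9 + 165·2 + 55·1 + 11·0 + 1·1 = 3356.
Total outcomes: 11! = 39916800.
Probability = 3356/39916800 = 839/9979200.

839/9979200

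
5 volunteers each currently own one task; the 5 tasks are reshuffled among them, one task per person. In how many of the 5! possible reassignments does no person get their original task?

44

Recurrence: !5 = 4·(!4 + !3).
!5 = 4·(9 + 2) = 4·11 = 44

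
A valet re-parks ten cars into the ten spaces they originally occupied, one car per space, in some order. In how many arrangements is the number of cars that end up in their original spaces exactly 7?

Choose which 7 of the 10 are fixed: C(10,7) = 120.
The remaining 3 must be deranged: !3 = 2.
Total: 120 × 2 = 240.

240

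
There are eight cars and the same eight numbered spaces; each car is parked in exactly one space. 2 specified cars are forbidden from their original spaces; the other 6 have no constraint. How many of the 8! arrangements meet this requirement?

Let A_j be the event that the j-th constrained one is fixed. By inclusion-exclusion over the 2 events:
Σ_{j=0}^{2} (-1)^j C(2,j)(8-j)!
= C(2,0)·8! - C(2,1)·7! + C(2,2)·6!
= 40320 - 10080 + 720
= 30960

30960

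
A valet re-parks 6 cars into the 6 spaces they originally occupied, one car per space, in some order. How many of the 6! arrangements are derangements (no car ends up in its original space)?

265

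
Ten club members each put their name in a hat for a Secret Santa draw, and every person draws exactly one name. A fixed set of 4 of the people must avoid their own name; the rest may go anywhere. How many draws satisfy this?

2399760

Inclusion-exclusion on the 4 forbidden self-matches:
Σ_{j=0}^{4} (-1)^j C(4,j)(10-j)!
= C(4,0)·10! - C(4,1)·9! + C(4,2)·8! - C(4,3)·7! + C(4,4)·6!
= 3628800 - 1451520 + 241920 - 20160 + 720
= 2399760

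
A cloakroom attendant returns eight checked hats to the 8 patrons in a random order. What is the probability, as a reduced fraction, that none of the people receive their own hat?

Favorable outcomes: !8 = 14833.
Total outcomes: 8! = 40320.
Probability = 14833/40320 = 2119/5760.

2119/5760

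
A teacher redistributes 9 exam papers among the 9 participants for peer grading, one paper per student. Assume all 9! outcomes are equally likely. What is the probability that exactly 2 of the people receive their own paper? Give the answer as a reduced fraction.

Favorable outcomes: C(9,2)·!7 = 36·1854 = 66744.
Total outcomes: 9! = 362880.
Probability = 66744/362880 = 103/560.

103/560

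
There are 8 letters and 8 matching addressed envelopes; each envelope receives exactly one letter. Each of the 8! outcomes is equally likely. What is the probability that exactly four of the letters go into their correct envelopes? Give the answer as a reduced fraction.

1/64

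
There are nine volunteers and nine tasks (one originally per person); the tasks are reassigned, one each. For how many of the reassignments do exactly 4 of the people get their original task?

5544

Pick the 4 fixed positions: C(9,4) = 126 ways.
The other 5 form a derangement: !5 = 44.
Total: 126 × 44 = 5544.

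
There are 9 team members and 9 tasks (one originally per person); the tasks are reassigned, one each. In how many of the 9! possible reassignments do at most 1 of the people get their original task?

266993

Sum C(9,i)·!(9-i) for i = 0..1:
  i=0: C(9,0)·!9 = 1·133496 = 133496
  i=1: C(9,1)·!8 = 9·14833 = 133497
Total = 266993.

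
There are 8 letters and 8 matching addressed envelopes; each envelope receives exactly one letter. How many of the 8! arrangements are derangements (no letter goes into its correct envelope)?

Use !n = (n-1)(!(n-1) + !(n-2)).
!8 = 7·(1854 + 265) = 7·2119 = 14833

14833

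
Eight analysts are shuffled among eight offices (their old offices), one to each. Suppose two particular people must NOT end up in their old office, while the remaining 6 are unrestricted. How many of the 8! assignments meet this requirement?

30960

Let A_j be the event that the j-th constrained one is fixed. By inclusion-exclusion over the 2 events:
Σ_{j=0}^{2} (-1)^j C(2,j)(8-j)!
= C(2,0)·8! - C(2,1)·7! + C(2,2)·6!
= 40320 - 10080 + 720
= 30960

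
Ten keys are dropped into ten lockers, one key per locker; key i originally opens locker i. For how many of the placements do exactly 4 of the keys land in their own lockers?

Pick the 4 fixed positions: C(10,4) = 210 ways.
The remaining 6 must be deranged: !6 = 265.
Total: 210 × 265 = 55650.

55650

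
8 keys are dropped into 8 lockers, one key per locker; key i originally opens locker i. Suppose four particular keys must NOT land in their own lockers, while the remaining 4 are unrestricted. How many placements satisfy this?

24024

Let A_j be the event that the j-th constrained one is fixed. By inclusion-exclusion over the 4 events:
Σ_{j=0}^{4} (-1)^j C(4,j)(8-j)!
= C(4,0)·8! - C(4,1)·7! + C(4,2)·6! - C(4,3)·5! + C(4,4)·4!
= 40320 - 20160 + 4320 - 480 + 24
= 24024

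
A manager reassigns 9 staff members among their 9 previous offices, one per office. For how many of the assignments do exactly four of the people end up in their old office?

5544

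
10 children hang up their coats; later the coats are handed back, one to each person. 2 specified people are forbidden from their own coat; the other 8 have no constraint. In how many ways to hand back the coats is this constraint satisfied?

Let A_j be the event that the j-th constrained one is fixed. By inclusion-exclusion over the 2 events:
Σ_{j=0}^{2} (-1)^j C(2,j)(10-j)!
= C(2,0)·10! - C(2,1)·9! + C(2,2)·8!
= 3628800 - 725760 + 40320
= 2943360

2943360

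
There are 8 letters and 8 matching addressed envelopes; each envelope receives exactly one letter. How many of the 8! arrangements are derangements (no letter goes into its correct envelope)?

14833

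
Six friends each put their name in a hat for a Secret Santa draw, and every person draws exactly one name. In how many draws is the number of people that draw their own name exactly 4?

Choose which 4 of the 6 are fixed: C(6,4) = 15.
The remaining 2 must be deranged: !2 = 1.
Total: 15 × 1 = 15.

15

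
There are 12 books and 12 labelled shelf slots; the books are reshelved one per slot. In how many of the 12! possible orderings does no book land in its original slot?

176214841

Recurrence: !12 = 12·!11 + (-1)^12.
!12 = 12·14684570 + 1 = 176214841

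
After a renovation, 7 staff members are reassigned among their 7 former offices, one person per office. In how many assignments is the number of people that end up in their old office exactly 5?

Pick the 5 fixed positions: C(7,5) = 21 ways.
The other 2 form a derangement: !2 = 1.
Total: 21 × 1 = 21.

21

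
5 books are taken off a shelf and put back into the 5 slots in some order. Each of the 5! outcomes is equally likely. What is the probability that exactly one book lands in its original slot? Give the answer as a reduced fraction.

3/8

Favorable outcomes: C(5,1)·!4 = 5·9 = 45.
Total outcomes: 5! = 120.
Probability = 45/120 = 3/8.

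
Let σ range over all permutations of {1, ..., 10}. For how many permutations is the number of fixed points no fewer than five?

13264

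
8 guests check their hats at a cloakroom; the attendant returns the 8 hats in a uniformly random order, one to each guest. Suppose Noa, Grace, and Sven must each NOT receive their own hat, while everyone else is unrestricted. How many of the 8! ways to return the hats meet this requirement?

27240

Let A_j be the event that the j-th constrained one is fixed. By inclusion-exclusion over the 3 events:
Σ_{j=0}^{3} (-1)^j C(3,j)(8-j)!
= C(3,0)·8! - C(3,1)·7! + C(3,2)·6! - C(3,3)·5!
= 40320 - 15120 + 2160 - 120
= 27240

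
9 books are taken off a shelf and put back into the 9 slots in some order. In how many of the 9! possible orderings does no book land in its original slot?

133496

The subfactorial !9 = [9!/e] (nearest integer).
9! = 362880, and 362880/e ≈ 133496.09, so !9 = 133496.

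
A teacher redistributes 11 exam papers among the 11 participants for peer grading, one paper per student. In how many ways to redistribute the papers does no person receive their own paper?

14684570

!11 = 11! · Σ_{k=0}^{11} (-1)^k/k!
= 11! - 11!/1! + 11!/2! - 11!/3! + 11!/4! - 11!/5! + 11!/6! - 11!/7! + 11!/8! - 11!/9! + 11!/10! - 11!/11!
= 39916800 - 39916800 + 19958400 - 6652800 + 1663200 - 332640 + 55440 - 7920 + 990 - 110 + 11 - 1
= 14684570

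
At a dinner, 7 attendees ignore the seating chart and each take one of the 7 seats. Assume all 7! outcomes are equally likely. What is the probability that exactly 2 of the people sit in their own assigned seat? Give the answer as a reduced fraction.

11/60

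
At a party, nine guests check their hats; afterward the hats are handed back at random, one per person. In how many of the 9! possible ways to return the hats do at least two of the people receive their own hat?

95887

# with exactly i fixed is C(9,i)·!(9-i); sum over i=2..9:
  i=2: C(9,2)·!7 = 36·1854 = 66744
  i=3: C(9,3)·!6 = 84·265 = 22260
  i=4: C(9,4)·!5 = 126·44 = 5544
  i=5: C(9,5)·!4 = 126·9 = 1134
  i=6: C(9,6)·!3 = 84·2 = 168
  i=7: C(9,7)·!2 = 36·1 = 36
  i=8: C(9,8)·!1 = 9·0 = 0
  i=9: C(9,9)·!0 = 1·1 = 1
Total = 95887.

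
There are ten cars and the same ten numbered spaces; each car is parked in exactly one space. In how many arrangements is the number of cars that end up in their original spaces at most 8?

3628799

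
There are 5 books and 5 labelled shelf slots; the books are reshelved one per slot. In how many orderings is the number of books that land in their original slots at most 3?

119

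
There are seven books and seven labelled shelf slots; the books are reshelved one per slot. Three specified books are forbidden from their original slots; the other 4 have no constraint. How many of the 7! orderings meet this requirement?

Inclusion-exclusion on the 3 forbidden self-matches:
Σ_{j=0}^{3} (-1)^j C(3,j)(7-j)!
= C(3,0)·7! - C(3,1)·6! + C(3,2)·5! - C(3,3)·4!
= 5040 - 2160 + 360 - 24
= 3216

3216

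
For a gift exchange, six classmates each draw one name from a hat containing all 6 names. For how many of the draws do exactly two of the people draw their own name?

135

Choose which 2 of the 6 are fixed: C(6,2) = 15.
The other 4 form a derangement: !4 = 9.
Total: 15 × 9 = 135.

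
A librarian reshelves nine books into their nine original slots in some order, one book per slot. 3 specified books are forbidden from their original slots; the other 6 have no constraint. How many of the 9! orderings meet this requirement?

256320

Inclusion-exclusion on the 3 forbidden self-matches:
Σ_{j=0}^{3} (-1)^j C(3,j)(9-j)!
= C(3,0)·9! - C(3,1)·8! + C(3,2)·7! - C(3,3)·6!
= 362880 - 120960 + 15120 - 720
= 256320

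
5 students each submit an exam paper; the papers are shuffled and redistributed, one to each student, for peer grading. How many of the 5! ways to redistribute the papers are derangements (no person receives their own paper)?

By inclusion-exclusion, !5 = Σ (-1)^k · 5!/k! for k=0..5
= 5! - 5!/1! + 5!/2! - 5!/3! + 5!/4! - 5!/5!
= 120 - 120 + 60 - 20 + 5 - 1
= 44

44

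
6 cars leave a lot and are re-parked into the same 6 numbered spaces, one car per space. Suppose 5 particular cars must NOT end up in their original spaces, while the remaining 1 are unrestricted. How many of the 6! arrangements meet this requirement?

309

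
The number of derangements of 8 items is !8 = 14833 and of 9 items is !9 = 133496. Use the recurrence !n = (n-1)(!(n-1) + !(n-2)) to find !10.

!10 = (10-1)·(!9 + !8) = 9·(133496 + 14833) = 9·148329 = 1334961.

1334961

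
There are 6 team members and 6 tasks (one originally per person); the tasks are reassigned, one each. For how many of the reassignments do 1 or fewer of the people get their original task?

529

# with exactly i fixed is C(6,i)·!(6-i); sum over i=0..1:
  i=0: C(6,0)·!6 = 1·265 = 265
  i=1: C(6,1)·!5 = 6·44 = 264
Total = 529.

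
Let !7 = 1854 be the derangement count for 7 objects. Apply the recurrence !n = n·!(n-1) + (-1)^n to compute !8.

!8 = 8·1854 + 1 = 14833.

14833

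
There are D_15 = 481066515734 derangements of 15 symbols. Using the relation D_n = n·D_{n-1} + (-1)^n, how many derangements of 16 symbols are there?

7697064251745

D_16 = 16·481066515734 + 1 = 7697064251745.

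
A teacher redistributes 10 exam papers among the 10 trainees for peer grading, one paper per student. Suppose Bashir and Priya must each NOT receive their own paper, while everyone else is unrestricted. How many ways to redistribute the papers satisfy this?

2943360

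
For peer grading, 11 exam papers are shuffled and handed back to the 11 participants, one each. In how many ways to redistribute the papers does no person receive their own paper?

14684570

Recurrence: !11 = 10·(!10 + !9).
!11 = 10·(1334961 + 133496) = 10·1468457 = 14684570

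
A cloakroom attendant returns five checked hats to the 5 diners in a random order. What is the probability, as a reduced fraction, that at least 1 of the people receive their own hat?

19/30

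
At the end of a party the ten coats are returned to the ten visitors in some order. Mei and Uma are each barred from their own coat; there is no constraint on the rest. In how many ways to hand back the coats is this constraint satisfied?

Let A_j be the event that the j-th constrained one is fixed. By inclusion-exclusion over the 2 events:
Σ_{j=0}^{2} (-1)^j C(2,j)(10-j)!
= C(2,0)·10! - C(2,1)·9! + C(2,2)·8!
= 3628800 - 725760 + 40320
= 2943360

2943360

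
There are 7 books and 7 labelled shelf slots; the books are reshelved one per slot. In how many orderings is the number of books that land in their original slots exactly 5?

Choose which 5 of the 7 are fixed: C(7,5) = 21.
The other 2 form a derangement: !2 = 1.
Total: 21 × 1 = 21.

21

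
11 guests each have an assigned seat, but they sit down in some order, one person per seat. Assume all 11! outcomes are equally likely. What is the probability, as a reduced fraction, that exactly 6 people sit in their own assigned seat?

11/21600

Favorable outcomes: C(11,6)·!5 = 462·44 = 20328.
Total outcomes: 11! = 39916800.
Probability = 20328/39916800 = 11/21600.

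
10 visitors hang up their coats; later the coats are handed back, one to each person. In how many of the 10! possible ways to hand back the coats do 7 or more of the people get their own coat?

Sum C(10,i)·!(10-i) for i = 7..10:
  i=7: C(10,7)·!3 = 120·2 = 240
  i=8: C(10,8)·!2 = 45·1 = 45
  i=9: C(10,9)·!1 = 10·0 = 0
  i=10: C(10,10)·!0 = 1·1 = 1
Total = 286.

286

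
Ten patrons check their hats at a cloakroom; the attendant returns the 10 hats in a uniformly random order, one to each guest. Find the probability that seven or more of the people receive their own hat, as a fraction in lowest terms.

143/1814400

Favorable outcomes: Σ_{i≥7} C(10,i)·!(10-i) = 120·2 + 45·1 + 10·0 + 1·1 = 286.
Total outcomes: 10! = 3628800.
Probability = 286/3628800 = 143/1814400.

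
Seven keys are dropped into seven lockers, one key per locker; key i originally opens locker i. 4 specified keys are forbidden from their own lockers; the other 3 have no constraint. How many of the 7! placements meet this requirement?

Let A_j be the event that the j-th constrained one is fixed. By inclusion-exclusion over the 4 events:
Σ_{j=0}^{4} (-1)^j C(4,j)(7-j)!
= C(4,0)·7! - C(4,1)·6! + C(4,2)·5! - C(4,3)·4! + C(4,4)·3!
= 5040 - 2880 + 720 - 96 + 6
= 2790

2790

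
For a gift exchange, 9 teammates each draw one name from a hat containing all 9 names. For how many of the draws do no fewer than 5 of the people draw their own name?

Sum C(9,i)·!(9-i) for i = 5..9:
  i=5: C(9,5)·!4 = 126·9 = 1134
  i=6: C(9,6)·!3 = 84·2 = 168
  i=7: C(9,7)·!2 = 36·1 = 36
  i=8: C(9,8)·!1 = 9·0 = 0
  i=9: C(9,9)·!0 = 1·1 = 1
Total = 1339.

1339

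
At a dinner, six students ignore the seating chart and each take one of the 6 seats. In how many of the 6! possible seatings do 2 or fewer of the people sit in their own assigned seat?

664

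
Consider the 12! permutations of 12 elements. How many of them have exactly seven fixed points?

Pick the 7 fixed positions: C(12,7) = 792 ways.
The remaining 5 must be deranged: !5 = 44.
Total: 792 × 44 = 34848.

34848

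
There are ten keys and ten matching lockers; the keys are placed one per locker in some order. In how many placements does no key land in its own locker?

1334961

Use !n = n·!(n-1) + (-1)^n.
!10 = 10·133496 + 1 = 1334961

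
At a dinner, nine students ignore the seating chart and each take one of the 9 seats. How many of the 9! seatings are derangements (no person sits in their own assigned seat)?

The number of derangements of 9 is !9 = Σ_{k=0}^{9} (-1)^k·9!/k!
= 9! - 9!/1! + 9!/2! - 9!/3! + 9!/4! - 9!/5! + 9!/6! - 9!/7! + 9!/8! - 9!/9!
= 362880 - 362880 + 181440 - 60480 + 15120 - 3024 + 504 - 72 + 9 - 1
= 133496

133496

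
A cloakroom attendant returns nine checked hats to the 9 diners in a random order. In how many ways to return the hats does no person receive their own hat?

!9 is the nearest integer to 9!/e.
9! = 362880, and 362880/e ≈ 133496.09, so !9 = 133496.

133496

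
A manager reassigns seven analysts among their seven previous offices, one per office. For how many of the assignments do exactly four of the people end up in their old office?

70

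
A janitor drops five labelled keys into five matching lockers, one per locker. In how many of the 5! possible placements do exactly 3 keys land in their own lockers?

10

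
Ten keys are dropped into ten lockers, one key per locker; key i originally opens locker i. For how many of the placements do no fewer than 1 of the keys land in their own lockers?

2293839

Sum C(10,i)·!(10-i) for i = 1..10:
  i=1: C(10,1)·!9 = 10·133496 = 1334960
  i=2: C(10,2)·!8 = 45·14833 = 667485
  i=3: C(10,3)·!7 = 120·1854 = 222480
  i=4: C(10,4)·!6 = 210·265 = 55650
  i=5: C(10,5)·!5 = 252·44 = 11088
  i=6: C(10,6)·!4 = 210·9 = 1890
  i=7: C(10,7)·!3 = 120·2 = 240
  i=8: C(10,8)·!2 = 45·1 = 45
  i=9: C(10,9)·!1 = 10·0 = 0
  i=10: C(10,10)·!0 = 1·1 = 1
Total = 2293839.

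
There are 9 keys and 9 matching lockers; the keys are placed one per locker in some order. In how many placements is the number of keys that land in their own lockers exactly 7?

36

Choose which 7 of the 9 are fixed: C(9,7) = 36.
The other 2 form a derangement: !2 = 1.
Total: 36 × 1 = 36.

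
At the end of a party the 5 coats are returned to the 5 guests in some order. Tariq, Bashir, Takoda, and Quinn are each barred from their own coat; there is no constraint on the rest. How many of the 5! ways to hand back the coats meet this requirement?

53

Let A_j be the event that the j-th constrained one is fixed. By inclusion-exclusion over the 4 events:
Σ_{j=0}^{4} (-1)^j C(4,j)(5-j)!
= C(4,0)·5! - C(4,1)·4! + C(4,2)·3! - C(4,3)·2! + C(4,4)·1!
= 120 - 96 + 36 - 8 + 1
= 53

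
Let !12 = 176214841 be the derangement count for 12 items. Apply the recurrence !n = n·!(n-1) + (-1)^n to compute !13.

2290792932

!13 = 13·176214841 - 1 = 2290792932.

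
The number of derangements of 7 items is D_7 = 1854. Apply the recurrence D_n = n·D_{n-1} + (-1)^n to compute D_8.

14833

D_8 = 8·1854 + 1 = 14833.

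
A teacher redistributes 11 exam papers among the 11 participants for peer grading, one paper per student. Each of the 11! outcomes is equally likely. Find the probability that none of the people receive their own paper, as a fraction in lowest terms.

Favorable outcomes: !11 = 14684570.
Total outcomes: 11! = 39916800.
Probability = 14684570/39916800 = 1468457/3991680.

1468457/3991680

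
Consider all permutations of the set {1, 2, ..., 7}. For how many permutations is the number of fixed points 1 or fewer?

3709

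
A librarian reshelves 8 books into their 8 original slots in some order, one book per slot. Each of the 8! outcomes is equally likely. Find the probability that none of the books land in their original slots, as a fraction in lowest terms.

Favorable outcomes: !8 = 14833.
Total outcomes: 8! = 40320.
Probability = 14833/40320 = 2119/5760.

2119/5760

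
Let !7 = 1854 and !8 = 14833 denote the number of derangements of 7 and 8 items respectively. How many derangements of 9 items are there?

133496

!9 = (9-1)·(!8 + !7) = 8·(14833 + 1854) = 8·16687 = 133496.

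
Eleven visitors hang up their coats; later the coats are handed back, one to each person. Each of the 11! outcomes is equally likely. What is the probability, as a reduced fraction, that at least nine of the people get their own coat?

1/712800

Favorable outcomes: Σ_{i≥9} C(11,i)·!(11-i) = 55·1 + 11·0 + 1·1 = 56.
Total outcomes: 11! = 39916800.
Probability = 56/39916800 = 1/712800.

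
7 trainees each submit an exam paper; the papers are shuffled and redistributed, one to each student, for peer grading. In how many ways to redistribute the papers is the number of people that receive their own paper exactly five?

21

Choose which 5 of the 7 are fixed: C(7,5) = 21.
The other 2 form a derangement: !2 = 1.
Total: 21 × 1 = 21.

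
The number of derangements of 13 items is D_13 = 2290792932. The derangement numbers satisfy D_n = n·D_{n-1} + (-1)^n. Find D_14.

32071101049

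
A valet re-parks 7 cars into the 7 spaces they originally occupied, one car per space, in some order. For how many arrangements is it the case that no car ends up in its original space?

!7 is the nearest integer to 7!/e.
7! = 5040, and 5040/e ≈ 1854.11, so !7 = 1854.

1854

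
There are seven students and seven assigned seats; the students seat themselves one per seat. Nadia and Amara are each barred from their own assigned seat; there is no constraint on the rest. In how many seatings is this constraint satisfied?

3720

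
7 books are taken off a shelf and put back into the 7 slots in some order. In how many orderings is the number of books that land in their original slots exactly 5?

21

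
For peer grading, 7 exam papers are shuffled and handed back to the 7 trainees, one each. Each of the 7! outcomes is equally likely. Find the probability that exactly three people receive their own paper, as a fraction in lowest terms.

Favorable outcomes: C(7,3)·!4 = 35·9 = 315.
Total outcomes: 7! = 5040.
Probability = 315/5040 = 1/16.

1/16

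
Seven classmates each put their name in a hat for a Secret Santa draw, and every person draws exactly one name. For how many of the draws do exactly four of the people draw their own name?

70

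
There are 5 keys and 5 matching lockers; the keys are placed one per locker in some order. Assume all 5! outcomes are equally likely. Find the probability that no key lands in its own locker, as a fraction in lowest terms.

Favorable outcomes: !5 = 44.
Total outcomes: 5! = 120.
Probability = 44/120 = 11/30.

11/30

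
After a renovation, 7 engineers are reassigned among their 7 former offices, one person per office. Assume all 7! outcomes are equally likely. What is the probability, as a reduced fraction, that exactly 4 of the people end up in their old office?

1/72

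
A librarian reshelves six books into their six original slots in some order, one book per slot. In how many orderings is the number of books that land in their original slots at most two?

664

# with exactly i fixed is C(6,i)·!(6-i); sum over i=0..2:
  i=0: C(6,0)·!6 = 1·265 = 265
  i=1: C(6,1)·!5 = 6·44 = 264
  i=2: C(6,2)·!4 = 15·9 = 135
Total = 664.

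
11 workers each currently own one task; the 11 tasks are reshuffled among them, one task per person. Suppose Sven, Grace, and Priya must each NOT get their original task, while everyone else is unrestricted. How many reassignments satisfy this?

30078720

Inclusion-exclusion on the 3 forbidden self-matches:
Σ_{j=0}^{3} (-1)^j C(3,j)(11-j)!
= C(3,0)·11! - C(3,1)·10! + C(3,2)·9! - C(3,3)·8!
= 39916800 - 10886400 + 1088640 - 40320
= 30078720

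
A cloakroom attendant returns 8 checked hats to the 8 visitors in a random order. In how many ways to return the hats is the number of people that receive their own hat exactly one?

14832

Choose which one of the 8 is fixed: C(8,1) = 8.
The other 7 form a derangement: !7 = 1854.
Total: 8 × 1854 = 14832.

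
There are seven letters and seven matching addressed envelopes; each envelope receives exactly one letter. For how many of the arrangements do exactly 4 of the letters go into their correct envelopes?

70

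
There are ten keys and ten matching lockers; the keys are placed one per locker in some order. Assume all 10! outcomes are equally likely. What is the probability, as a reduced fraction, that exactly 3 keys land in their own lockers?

103/1680

Favorable outcomes: C(10,3)·!7 = 120·1854 = 222480.
Total outcomes: 10! = 3628800.
Probability = 222480/3628800 = 103/1680.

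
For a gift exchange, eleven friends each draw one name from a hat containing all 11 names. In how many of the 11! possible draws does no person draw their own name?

!11 is the nearest integer to 11!/e.
11! = 39916800, and 39916800/e ≈ 14684570.08, so !11 = 14684570.

14684570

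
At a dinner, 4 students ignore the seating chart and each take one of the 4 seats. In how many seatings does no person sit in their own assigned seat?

9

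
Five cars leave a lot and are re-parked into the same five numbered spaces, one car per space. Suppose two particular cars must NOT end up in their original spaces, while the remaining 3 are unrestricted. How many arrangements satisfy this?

78

Inclusion-exclusion on the 2 forbidden self-matches:
Σ_{j=0}^{2} (-1)^j C(2,j)(5-j)!
= C(2,0)·5! - C(2,1)·4! + C(2,2)·3!
= 120 - 48 + 6
= 78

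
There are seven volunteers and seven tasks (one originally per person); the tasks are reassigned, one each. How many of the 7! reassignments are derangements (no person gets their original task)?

1854

Recurrence: !7 = 7·!6 + (-1)^7.
!7 = 7·265 - 1 = 1854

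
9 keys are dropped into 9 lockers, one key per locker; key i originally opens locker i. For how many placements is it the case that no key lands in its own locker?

!9 is the nearest integer to 9!/e.
9! = 362880, and 362880/e ≈ 133496.09, so !9 = 133496.

133496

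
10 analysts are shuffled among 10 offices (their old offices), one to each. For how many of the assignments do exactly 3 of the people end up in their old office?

222480

Choose which 3 of the 10 are fixed: C(10,3) = 120.
The remaining 7 must be deranged: !7 = 1854.
Total: 120 × 1854 = 222480.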